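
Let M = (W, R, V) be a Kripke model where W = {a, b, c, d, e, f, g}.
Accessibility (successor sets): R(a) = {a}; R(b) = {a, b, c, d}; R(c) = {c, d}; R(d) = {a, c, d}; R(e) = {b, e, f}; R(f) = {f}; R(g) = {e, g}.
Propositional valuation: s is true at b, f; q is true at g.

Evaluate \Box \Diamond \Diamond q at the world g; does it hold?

No

At g: \Box \Diamond \Diamond q requires \Diamond \Diamond q at every successor {e, g}.
  \Diamond \Diamond q fails at e, so \Box \Diamond \Diamond q is false at g.
    At e: \Diamond \Diamond q requires \Diamond q at some successor in {b, e, f}.
      At b: \Diamond q is false.
      At e: \Diamond q is false.
      At f: \Diamond q is false.
    So \Diamond \Diamond q is false at e.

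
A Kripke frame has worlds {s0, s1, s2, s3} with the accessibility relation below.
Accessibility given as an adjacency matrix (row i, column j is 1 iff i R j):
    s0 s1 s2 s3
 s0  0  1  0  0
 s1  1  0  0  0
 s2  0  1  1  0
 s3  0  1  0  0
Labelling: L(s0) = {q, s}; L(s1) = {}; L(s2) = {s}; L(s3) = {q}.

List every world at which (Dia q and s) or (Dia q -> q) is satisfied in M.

Let φ = (Dia q and s) or (Dia q -> q). Evaluate φ at each world:
  s0 (successors {s1}): φ is true.
  s1 (successors {s0}): φ is false.
  s2 (successors {s1, s2}): φ is true.
  s3 (successors {s1}): φ is true.
For instance, at s1:
  At s1: Dia q and s is false, Dia q -> q is false, so (Dia q and s) or (Dia q -> q) is false.
    At s1: Dia q is true, s is false, so Dia q and s is false.
      At s1: Dia q requires q at some successor in {s0}.
        q holds at s0, so Dia q is true at s1.
    At s1: Dia q is true, q is false, so Dia q -> q is false.
      At s1: Dia q requires q at some successor in {s0}.
        q holds at s0, so Dia q is true at s1.
Satisfying worlds: {s0, s2, s3}

s0, s2, s3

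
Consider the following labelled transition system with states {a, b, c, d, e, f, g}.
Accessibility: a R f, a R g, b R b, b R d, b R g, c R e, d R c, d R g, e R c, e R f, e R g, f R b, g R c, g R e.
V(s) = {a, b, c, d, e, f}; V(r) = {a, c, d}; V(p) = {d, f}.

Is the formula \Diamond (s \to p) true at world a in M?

Recall that \Diamond ψ holds at a world iff ψ holds at some accessible world.
At a: \Diamond (s \to p) requires s \to p at some successor in {f, g}.
  s \to p holds at f, so \Diamond (s \to p) is true at a.

Yes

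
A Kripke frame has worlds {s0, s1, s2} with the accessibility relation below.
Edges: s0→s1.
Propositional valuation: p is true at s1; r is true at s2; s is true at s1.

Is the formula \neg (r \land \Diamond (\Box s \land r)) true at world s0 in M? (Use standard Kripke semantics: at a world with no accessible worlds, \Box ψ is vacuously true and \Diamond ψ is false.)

Yes

At s0: r \land \Diamond (\Box s \land r) is false, so \neg (r \land \Diamond (\Box s \land r)) is true.
  At s0: r is false, \Diamond (\Box s \land r) is false, so r \land \Diamond (\Box s \land r) is false.
    At s0: \Diamond (\Box s \land r) requires \Box s \land r at some successor in {s1}.
      At s1: \Box s \land r is false.
    So \Diamond (\Box s \land r) is false at s0.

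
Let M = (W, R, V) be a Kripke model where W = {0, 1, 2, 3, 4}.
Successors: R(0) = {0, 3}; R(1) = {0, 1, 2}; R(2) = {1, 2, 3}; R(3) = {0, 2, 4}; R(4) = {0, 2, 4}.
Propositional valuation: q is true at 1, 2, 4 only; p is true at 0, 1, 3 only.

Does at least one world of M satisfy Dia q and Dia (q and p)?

Let φ = Dia q and Dia (q and p). Evaluate φ at each world:
  0 (successors {0, 3}): φ is false.
  1 (successors {0, 1, 2}): φ is true.
  2 (successors {1, 2, 3}): φ is true.
  3 (successors {0, 2, 4}): φ is false.
  4 (successors {0, 2, 4}): φ is false.
Detail at 1 (witness):
  At 1: Dia q is true, Dia (q and p) is true, so Dia q and Dia (q and p) is true.
    At 1: Dia q requires q at some successor in {0, 1, 2}.
      q holds at 1, so Dia q is true at 1.
    At 1: Dia (q and p) requires q and p at some successor in {0, 1, 2}.
      q and p holds at 1, so Dia (q and p) is true at 1.

Yes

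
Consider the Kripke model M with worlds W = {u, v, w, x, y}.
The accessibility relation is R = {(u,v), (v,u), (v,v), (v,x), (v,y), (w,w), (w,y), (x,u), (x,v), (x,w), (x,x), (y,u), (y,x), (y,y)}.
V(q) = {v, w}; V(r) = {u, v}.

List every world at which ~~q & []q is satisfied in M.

Recall that []ψ holds at a world iff ψ holds at every accessible world, and <>ψ holds iff ψ holds at some accessible world.
Let φ = ~~q & []q. Evaluate φ at each world:
  u (successors {v}): φ is false.
  v (successors {u, v, x, y}): φ is false.
  w (successors {w, y}): φ is false.
  x (successors {u, v, w, x}): φ is false.
  y (successors {u, x, y}): φ is false.
For instance, at u:
  At u: ~~q is false, []q is true, so ~~q & []q is false.
    At u: []q requires q at every successor {v}.
      At v: q is true.
    So []q is true at u.
Satisfying worlds: none.

none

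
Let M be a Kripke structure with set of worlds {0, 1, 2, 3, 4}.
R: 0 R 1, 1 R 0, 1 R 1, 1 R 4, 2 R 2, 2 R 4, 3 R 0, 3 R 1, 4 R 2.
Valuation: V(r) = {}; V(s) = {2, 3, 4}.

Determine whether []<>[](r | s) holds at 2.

At 2: []<>[](r | s) requires <>[](r | s) at every successor {2, 4}.
    At 2: <>[](r | s) requires [](r | s) at some successor in {2, 4}.
      [](r | s) holds at 2, so <>[](r | s) is true at 2.
    At 4: <>[](r | s) requires [](r | s) at some successor in {2}.
      [](r | s) holds at 2, so <>[](r | s) is true at 4.
So []<>[](r | s) is true at 2.

Yes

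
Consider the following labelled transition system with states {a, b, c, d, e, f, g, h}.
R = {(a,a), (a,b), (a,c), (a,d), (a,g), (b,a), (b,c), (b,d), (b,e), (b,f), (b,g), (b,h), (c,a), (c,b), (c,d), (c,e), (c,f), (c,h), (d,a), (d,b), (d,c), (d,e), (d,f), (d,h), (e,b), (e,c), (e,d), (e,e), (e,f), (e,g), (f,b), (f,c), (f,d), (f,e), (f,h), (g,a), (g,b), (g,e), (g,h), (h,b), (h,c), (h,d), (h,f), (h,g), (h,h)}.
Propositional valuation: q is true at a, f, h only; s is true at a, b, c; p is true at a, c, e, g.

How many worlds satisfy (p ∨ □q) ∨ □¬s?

Let φ = (p ∨ □q) ∨ □¬s. Evaluate φ at each world:
  a (successors {a, b, c, d, g}): φ is true.
  b (successors {a, c, d, e, f, g, h}): φ is false.
  c (successors {a, b, d, e, f, h}): φ is true.
  d (successors {a, b, c, e, f, h}): φ is false.
  e (successors {b, c, d, e, f, g}): φ is true.
  f (successors {b, c, d, e, h}): φ is false.
  g (successors {a, b, e, h}): φ is true.
  h (successors {b, c, d, f, g, h}): φ is false.
For instance, at d:
  At d: p ∨ □q is false, □¬s is false, so (p ∨ □q) ∨ □¬s is false.
    At d: p is false, □q is false, so p ∨ □q is false.
      At d: □q requires q at every successor {a, b, c, e, f, h}.
        q fails at b, so □q is false at d.
    At d: □¬s requires ¬s at every successor {a, b, c, e, f, h}.
      ¬s fails at a, so □¬s is false at d.
Satisfying worlds: {a, c, e, g}

4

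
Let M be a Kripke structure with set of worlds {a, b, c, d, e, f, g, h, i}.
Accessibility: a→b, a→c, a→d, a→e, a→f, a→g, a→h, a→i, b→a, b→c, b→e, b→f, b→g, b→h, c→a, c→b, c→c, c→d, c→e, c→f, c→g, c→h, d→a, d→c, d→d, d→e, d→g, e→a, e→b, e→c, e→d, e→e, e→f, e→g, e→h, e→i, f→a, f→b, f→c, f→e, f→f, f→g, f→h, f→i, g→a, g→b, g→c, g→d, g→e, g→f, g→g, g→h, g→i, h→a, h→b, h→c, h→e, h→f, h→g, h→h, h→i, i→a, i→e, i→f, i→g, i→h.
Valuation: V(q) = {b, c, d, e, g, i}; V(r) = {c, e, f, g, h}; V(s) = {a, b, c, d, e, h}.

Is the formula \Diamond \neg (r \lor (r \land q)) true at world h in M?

Yes

Recall that \Diamond ψ holds at a world iff ψ holds at some accessible world.
At h: \Diamond \neg (r \lor (r \land q)) requires \neg (r \lor (r \land q)) at some successor in {a, b, c, e, f, g, h, i}.
  \neg (r \lor (r \land q)) holds at a, so \Diamond \neg (r \lor (r \land q)) is true at h.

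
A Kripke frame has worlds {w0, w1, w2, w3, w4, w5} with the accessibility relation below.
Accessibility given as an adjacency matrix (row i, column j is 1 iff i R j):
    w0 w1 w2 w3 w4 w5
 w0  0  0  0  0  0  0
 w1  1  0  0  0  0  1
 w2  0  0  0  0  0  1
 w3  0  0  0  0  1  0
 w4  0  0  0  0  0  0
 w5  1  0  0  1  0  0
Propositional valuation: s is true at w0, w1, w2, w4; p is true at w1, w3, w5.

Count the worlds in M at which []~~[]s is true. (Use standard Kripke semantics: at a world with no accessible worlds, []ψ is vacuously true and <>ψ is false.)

4

Let φ = []~~[]s. Evaluate φ at each world:
  w0 (successors ∅): φ is true.
  w1 (successors {w0, w5}): φ is false.
  w2 (successors {w5}): φ is false.
  w3 (successors {w4}): φ is true.
  w4 (successors ∅): φ is true.
  w5 (successors {w0, w3}): φ is true.
For instance, at w2:
  At w2: []~~[]s requires ~~[]s at every successor {w5}.
    ~~[]s fails at w5, so []~~[]s is false at w2.
      At w5: ~[]s is true, so ~~[]s is false.
Satisfying worlds: {w0, w3, w4, w5}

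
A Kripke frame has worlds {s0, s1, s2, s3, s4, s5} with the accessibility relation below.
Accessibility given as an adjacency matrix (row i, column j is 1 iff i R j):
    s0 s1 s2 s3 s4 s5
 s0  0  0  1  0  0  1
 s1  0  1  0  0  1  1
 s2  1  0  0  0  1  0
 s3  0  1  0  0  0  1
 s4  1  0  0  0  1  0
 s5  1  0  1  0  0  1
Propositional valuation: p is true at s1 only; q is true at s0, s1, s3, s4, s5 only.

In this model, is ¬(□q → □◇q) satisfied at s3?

No

At s3: □q → □◇q is true, so ¬(□q → □◇q) is false.
  At s3: □q is true, □◇q is true, so □q → □◇q is true.
    At s3: □q requires q at every successor {s1, s5}.
      At s1: q is true.
      At s5: q is true.
    So □q is true at s3.
    At s3: □◇q requires ◇q at every successor {s1, s5}.
      At s1: ◇q is true.
      At s5: ◇q is true.
    So □◇q is true at s3.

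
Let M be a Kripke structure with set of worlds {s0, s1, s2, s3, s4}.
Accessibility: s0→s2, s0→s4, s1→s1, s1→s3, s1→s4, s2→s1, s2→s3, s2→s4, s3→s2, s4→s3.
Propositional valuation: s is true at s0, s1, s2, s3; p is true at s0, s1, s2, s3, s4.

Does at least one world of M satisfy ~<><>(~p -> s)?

No

Let φ = ~<><>(~p -> s). Evaluate φ at each world:
  s0 (successors {s2, s4}): φ is false.
  s1 (successors {s1, s3, s4}): φ is false.
  s2 (successors {s1, s3, s4}): φ is false.
  s3 (successors {s2}): φ is false.
  s4 (successors {s3}): φ is false.
For instance, at s4:
  At s4: <><>(~p -> s) is true, so ~<><>(~p -> s) is false.
    At s4: <><>(~p -> s) requires <>(~p -> s) at some successor in {s3}.
      <>(~p -> s) holds at s3, so <><>(~p -> s) is true at s4.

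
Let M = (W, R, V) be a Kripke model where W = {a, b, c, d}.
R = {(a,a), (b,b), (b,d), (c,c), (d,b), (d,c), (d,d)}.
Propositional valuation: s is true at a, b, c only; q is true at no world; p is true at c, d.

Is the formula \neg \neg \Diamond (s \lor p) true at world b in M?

At b: \neg \Diamond (s \lor p) is false, so \neg \neg \Diamond (s \lor p) is true.
  At b: \Diamond (s \lor p) is true, so \neg \Diamond (s \lor p) is false.
    At b: \Diamond (s \lor p) requires s \lor p at some successor in {b, d}.
      s \lor p holds at b, so \Diamond (s \lor p) is true at b.

Yes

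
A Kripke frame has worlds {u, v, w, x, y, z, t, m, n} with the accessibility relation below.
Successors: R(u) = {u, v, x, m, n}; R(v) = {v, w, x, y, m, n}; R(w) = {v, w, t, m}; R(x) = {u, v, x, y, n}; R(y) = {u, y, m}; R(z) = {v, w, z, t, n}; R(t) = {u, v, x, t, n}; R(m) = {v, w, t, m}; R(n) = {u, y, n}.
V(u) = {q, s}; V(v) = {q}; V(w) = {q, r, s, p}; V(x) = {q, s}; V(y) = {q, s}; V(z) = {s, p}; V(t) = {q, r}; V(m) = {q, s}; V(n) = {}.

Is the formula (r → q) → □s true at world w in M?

No

Recall that □ψ holds at a world iff ψ holds at every accessible world, and ◇ψ holds iff ψ holds at some accessible world.
At w: r → q is true, □s is false, so (r → q) → □s is false.
  At w: □s requires s at every successor {v, w, t, m}.
    s fails at v, so □s is false at w.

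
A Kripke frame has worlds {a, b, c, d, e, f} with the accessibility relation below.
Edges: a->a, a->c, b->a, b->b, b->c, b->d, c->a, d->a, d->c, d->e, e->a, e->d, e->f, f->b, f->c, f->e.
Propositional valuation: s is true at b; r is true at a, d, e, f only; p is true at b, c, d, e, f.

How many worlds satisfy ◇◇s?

Let φ = ◇◇s. Evaluate φ at each world:
  a (successors {a, c}): φ is false.
  b (successors {a, b, c, d}): φ is true.
  c (successors {a}): φ is false.
  d (successors {a, c, e}): φ is false.
  e (successors {a, d, f}): φ is true.
  f (successors {b, c, e}): φ is true.
For instance, at a:
  At a: ◇◇s requires ◇s at some successor in {a, c}.
    At a: ◇s is false.
    At c: ◇s is false.
  So ◇◇s is false at a.
Satisfying worlds: {b, e, f}

3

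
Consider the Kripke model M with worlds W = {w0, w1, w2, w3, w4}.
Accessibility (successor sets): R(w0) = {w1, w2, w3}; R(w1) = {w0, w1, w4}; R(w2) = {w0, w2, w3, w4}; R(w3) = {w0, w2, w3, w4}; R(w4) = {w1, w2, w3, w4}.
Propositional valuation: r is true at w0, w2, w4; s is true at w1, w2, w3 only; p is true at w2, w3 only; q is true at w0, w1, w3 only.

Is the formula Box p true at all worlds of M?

No

Recall that Box ψ holds at a world iff ψ holds at every accessible world, and Dia ψ holds iff ψ holds at some accessible world.
Let φ = Box p. Evaluate φ at each world:
  w0 (successors {w1, w2, w3}): φ is false.
  w1 (successors {w0, w1, w4}): φ is false.
  w2 (successors {w0, w2, w3, w4}): φ is false.
  w3 (successors {w0, w2, w3, w4}): φ is false.
  w4 (successors {w1, w2, w3, w4}): φ is false.
Detail at w0 (counterexample):
  At w0: Box p requires p at every successor {w1, w2, w3}.
    p fails at w1, so Box p is false at w0.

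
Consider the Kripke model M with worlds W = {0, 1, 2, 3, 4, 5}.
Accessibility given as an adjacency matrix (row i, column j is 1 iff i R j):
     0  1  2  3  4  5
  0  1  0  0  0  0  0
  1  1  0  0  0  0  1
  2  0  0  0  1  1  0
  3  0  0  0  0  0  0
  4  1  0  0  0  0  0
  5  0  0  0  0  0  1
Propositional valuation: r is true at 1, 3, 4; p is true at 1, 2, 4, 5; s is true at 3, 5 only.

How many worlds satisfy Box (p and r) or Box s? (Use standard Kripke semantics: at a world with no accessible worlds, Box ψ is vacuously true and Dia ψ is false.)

2

Let φ = Box (p and r) or Box s. Evaluate φ at each world:
  0 (successors {0}): φ is false.
  1 (successors {0, 5}): φ is false.
  2 (successors {3, 4}): φ is false.
  3 (successors ∅): φ is true.
  4 (successors {0}): φ is false.
  5 (successors {5}): φ is true.
For instance, at 2:
  At 2: Box (p and r) is false, Box s is false, so Box (p and r) or Box s is false.
    At 2: Box (p and r) requires p and r at every successor {3, 4}.
      p and r fails at 3, so Box (p and r) is false at 2.
    At 2: Box s requires s at every successor {3, 4}.
      s fails at 4, so Box s is false at 2.
Satisfying worlds: {3, 5}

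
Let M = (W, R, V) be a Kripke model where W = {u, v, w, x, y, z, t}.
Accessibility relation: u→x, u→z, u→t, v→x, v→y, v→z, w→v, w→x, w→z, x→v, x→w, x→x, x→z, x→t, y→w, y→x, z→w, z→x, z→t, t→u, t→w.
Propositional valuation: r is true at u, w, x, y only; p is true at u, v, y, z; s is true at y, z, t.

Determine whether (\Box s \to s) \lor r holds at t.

Yes

Recall that \Box ψ holds at a world iff ψ holds at every accessible world, and \Diamond ψ holds iff ψ holds at some accessible world.
At t: \Box s \to s is true, r is false, so (\Box s \to s) \lor r is true.
  At t: \Box s is false, s is true, so \Box s \to s is true.
    At t: \Box s requires s at every successor {u, w}.
      s fails at u, so \Box s is false at t.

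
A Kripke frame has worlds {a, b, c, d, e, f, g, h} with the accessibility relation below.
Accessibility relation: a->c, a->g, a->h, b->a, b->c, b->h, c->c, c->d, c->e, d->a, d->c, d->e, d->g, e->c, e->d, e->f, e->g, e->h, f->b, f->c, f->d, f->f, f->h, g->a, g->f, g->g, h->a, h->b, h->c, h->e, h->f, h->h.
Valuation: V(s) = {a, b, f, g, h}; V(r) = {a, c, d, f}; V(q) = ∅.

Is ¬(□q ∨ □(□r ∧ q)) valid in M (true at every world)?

Let φ = ¬(□q ∨ □(□r ∧ q)). Evaluate φ at each world:
  a (successors {c, g, h}): φ is true.
  b (successors {a, c, h}): φ is true.
  c (successors {c, d, e}): φ is true.
  d (successors {a, c, e, g}): φ is true.
  e (successors {c, d, f, g, h}): φ is true.
  f (successors {b, c, d, f, h}): φ is true.
  g (successors {a, f, g}): φ is true.
  h (successors {a, b, c, e, f, h}): φ is true.
For instance, at g:
  At g: □q ∨ □(□r ∧ q) is false, so ¬(□q ∨ □(□r ∧ q)) is true.
    At g: □q is false, □(□r ∧ q) is false, so □q ∨ □(□r ∧ q) is false.
      At g: □q requires q at every successor {a, f, g}.
        q fails at a, so □q is false at g.
      At g: □(□r ∧ q) requires □r ∧ q at every successor {a, f, g}.
        □r ∧ q fails at a, so □(□r ∧ q) is false at g.

Yes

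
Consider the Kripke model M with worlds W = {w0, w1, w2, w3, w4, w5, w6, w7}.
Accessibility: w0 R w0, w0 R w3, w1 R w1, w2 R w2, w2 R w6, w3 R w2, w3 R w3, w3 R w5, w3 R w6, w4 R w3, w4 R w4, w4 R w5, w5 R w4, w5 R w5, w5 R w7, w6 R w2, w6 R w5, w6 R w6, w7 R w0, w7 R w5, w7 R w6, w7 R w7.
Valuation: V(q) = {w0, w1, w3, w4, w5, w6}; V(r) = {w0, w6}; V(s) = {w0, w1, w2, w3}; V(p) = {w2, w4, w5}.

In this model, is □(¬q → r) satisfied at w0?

At w0: □(¬q → r) requires ¬q → r at every successor {w0, w3}.
  At w0: ¬q → r is true.
  At w3: ¬q → r is true.
So □(¬q → r) is true at w0.

Yes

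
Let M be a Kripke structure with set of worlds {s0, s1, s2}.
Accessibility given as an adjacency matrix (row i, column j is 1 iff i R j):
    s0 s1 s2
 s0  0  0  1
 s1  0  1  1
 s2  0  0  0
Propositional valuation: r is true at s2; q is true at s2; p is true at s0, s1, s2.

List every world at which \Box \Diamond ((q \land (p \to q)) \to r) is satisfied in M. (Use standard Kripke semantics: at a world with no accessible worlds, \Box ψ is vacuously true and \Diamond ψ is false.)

s2

Recall that \Box ψ holds at a world iff ψ holds at every accessible world, and \Diamond ψ holds iff ψ holds at some accessible world.
Let φ = \Box \Diamond ((q \land (p \to q)) \to r). Evaluate φ at each world:
  s0 (successors {s2}): φ is false.
  s1 (successors {s1, s2}): φ is false.
  s2 (successors ∅): φ is true.
For instance, at s0:
  At s0: \Box \Diamond ((q \land (p \to q)) \to r) requires \Diamond ((q \land (p \to q)) \to r) at every successor {s2}.
    \Diamond ((q \land (p \to q)) \to r) fails at s2, so \Box \Diamond ((q \land (p \to q)) \to r) is false at s0.
      At s2: no accessible worlds, so \Diamond ((q \land (p \to q)) \to r) is false.
Satisfying worlds: {s2}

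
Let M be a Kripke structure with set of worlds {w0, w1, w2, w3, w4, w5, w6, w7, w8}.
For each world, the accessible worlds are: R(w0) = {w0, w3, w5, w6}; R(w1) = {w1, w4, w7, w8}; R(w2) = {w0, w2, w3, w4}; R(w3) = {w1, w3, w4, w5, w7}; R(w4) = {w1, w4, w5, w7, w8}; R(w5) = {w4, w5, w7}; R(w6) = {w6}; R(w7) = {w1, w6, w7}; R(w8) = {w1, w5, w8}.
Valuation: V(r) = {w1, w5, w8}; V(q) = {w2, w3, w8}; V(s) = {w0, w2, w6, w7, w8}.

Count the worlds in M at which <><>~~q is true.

Let φ = <><>~~q. Evaluate φ at each world:
  w0 (successors {w0, w3, w5, w6}): φ is true.
  w1 (successors {w1, w4, w7, w8}): φ is true.
  w2 (successors {w0, w2, w3, w4}): φ is true.
  w3 (successors {w1, w3, w4, w5, w7}): φ is true.
  w4 (successors {w1, w4, w5, w7, w8}): φ is true.
  w5 (successors {w4, w5, w7}): φ is true.
  w6 (successors {w6}): φ is false.
  w7 (successors {w1, w6, w7}): φ is true.
  w8 (successors {w1, w5, w8}): φ is true.
For instance, at w4:
  At w4: <><>~~q requires <>~~q at some successor in {w1, w4, w5, w7, w8}.
    <>~~q holds at w1, so <><>~~q is true at w4.
      At w1: <>~~q requires ~~q at some successor in {w1, w4, w7, w8}.
        ~~q holds at w8, so <>~~q is true at w1.
Satisfying worlds: {w0, w1, w2, w3, w4, w5, w7, w8}

8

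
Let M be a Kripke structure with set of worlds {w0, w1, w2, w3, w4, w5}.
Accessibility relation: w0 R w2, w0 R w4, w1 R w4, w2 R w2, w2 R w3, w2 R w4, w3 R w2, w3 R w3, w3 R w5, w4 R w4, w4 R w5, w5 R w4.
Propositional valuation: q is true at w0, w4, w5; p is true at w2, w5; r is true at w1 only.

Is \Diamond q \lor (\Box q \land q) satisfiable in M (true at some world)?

Recall that \Box ψ holds at a world iff ψ holds at every accessible world, and \Diamond ψ holds iff ψ holds at some accessible world.
Let φ = \Diamond q \lor (\Box q \land q). Evaluate φ at each world:
  w0 (successors {w2, w4}): φ is true.
  w1 (successors {w4}): φ is true.
  w2 (successors {w2, w3, w4}): φ is true.
  w3 (successors {w2, w3, w5}): φ is true.
  w4 (successors {w4, w5}): φ is true.
  w5 (successors {w4}): φ is true.
Detail at w0 (witness):
  At w0: \Diamond q is true, \Box q \land q is false, so \Diamond q \lor (\Box q \land q) is true.
    At w0: \Diamond q requires q at some successor in {w2, w4}.
      q holds at w4, so \Diamond q is true at w0.
    At w0: \Box q is false, q is true, so \Box q \land q is false.
      At w0: \Box q requires q at every successor {w2, w4}.
        q fails at w2, so \Box q is false at w0.

Yes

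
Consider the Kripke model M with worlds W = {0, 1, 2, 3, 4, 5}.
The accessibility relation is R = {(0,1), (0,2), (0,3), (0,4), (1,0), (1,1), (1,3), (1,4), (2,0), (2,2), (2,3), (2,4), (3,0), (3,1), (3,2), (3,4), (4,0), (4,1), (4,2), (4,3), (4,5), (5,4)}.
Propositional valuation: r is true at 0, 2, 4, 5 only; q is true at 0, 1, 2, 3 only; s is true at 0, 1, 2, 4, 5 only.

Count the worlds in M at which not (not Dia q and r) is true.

Let φ = not (not Dia q and r). Evaluate φ at each world:
  0 (successors {1, 2, 3, 4}): φ is true.
  1 (successors {0, 1, 3, 4}): φ is true.
  2 (successors {0, 2, 3, 4}): φ is true.
  3 (successors {0, 1, 2, 4}): φ is true.
  4 (successors {0, 1, 2, 3, 5}): φ is true.
  5 (successors {4}): φ is false.
For instance, at 4:
  At 4: not Dia q and r is false, so not (not Dia q and r) is true.
    At 4: not Dia q is false, r is true, so not Dia q and r is false.
      At 4: Dia q is true, so not Dia q is false.
Satisfying worlds: {0, 1, 2, 3, 4}

5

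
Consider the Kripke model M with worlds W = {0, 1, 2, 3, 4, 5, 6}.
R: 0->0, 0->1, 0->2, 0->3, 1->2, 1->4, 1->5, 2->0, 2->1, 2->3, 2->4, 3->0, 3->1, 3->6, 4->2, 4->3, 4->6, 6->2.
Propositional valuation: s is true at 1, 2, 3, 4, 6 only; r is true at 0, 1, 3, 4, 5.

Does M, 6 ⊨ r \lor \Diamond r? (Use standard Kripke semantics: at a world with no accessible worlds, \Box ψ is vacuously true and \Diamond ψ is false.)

No

At 6: r is false, \Diamond r is false, so r \lor \Diamond r is false.
  At 6: \Diamond r requires r at some successor in {2}.
    At 2: r is false.
  So \Diamond r is false at 6.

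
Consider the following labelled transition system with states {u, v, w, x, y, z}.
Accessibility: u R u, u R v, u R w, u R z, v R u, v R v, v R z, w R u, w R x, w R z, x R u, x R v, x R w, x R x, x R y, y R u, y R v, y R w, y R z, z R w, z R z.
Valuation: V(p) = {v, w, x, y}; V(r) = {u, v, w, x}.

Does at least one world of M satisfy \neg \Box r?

Yes

Let φ = \neg \Box r. Evaluate φ at each world:
  u (successors {u, v, w, z}): φ is true.
  v (successors {u, v, z}): φ is true.
  w (successors {u, x, z}): φ is true.
  x (successors {u, v, w, x, y}): φ is true.
  y (successors {u, v, w, z}): φ is true.
  z (successors {w, z}): φ is true.
Detail at u (witness):
  At u: \Box r is false, so \neg \Box r is true.
    At u: \Box r requires r at every successor {u, v, w, z}.
      r fails at z, so \Box r is false at u.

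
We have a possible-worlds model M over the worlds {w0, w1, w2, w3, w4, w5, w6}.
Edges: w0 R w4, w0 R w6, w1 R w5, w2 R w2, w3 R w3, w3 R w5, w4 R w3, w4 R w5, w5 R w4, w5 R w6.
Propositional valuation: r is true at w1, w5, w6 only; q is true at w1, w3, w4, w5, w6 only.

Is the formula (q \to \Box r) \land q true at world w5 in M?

At w5: q \to \Box r is false, q is true, so (q \to \Box r) \land q is false.
  At w5: q is true, \Box r is false, so q \to \Box r is false.
    At w5: \Box r requires r at every successor {w4, w6}.
      r fails at w4, so \Box r is false at w5.

No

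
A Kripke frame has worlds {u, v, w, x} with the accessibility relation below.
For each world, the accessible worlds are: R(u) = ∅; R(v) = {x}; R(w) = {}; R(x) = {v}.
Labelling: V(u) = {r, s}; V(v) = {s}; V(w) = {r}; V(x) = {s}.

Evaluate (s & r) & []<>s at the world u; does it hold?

At u: s & r is true, []<>s is true, so (s & r) & []<>s is true.
  At u: no accessible worlds, so []<>s holds vacuously.

Yes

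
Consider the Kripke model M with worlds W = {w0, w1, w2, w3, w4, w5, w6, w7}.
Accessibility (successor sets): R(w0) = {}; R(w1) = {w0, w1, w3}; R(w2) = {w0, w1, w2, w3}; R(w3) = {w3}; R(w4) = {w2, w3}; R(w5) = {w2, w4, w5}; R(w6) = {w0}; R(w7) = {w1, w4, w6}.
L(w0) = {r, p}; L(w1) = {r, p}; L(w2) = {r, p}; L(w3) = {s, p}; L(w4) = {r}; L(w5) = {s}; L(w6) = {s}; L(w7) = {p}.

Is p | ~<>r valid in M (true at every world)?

No

Recall that <>ψ holds at a world iff ψ holds at some accessible world.
Let φ = p | ~<>r. Evaluate φ at each world:
  w0 (successors ∅): φ is true.
  w1 (successors {w0, w1, w3}): φ is true.
  w2 (successors {w0, w1, w2, w3}): φ is true.
  w3 (successors {w3}): φ is true.
  w4 (successors {w2, w3}): φ is false.
  w5 (successors {w2, w4, w5}): φ is false.
  w6 (successors {w0}): φ is false.
  w7 (successors {w1, w4, w6}): φ is true.
Detail at w4 (counterexample):
  At w4: p is false, ~<>r is false, so p | ~<>r is false.
    At w4: <>r is true, so ~<>r is false.
      At w4: <>r requires r at some successor in {w2, w3}.
        r holds at w2, so <>r is true at w4.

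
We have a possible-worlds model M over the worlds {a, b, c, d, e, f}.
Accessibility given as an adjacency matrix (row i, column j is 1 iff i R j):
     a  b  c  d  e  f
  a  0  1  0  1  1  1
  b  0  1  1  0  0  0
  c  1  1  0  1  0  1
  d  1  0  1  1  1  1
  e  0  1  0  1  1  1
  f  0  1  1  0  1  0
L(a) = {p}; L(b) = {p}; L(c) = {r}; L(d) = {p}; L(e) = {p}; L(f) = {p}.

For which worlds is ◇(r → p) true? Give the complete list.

Recall that ◇ψ holds at a world iff ψ holds at some accessible world.
Let φ = ◇(r → p). Evaluate φ at each world:
  a (successors {b, d, e, f}): φ is true.
  b (successors {b, c}): φ is true.
  c (successors {a, b, d, f}): φ is true.
  d (successors {a, c, d, e, f}): φ is true.
  e (successors {b, d, e, f}): φ is true.
  f (successors {b, c, e}): φ is true.
For instance, at a:
  At a: ◇(r → p) requires r → p at some successor in {b, d, e, f}.
    r → p holds at b, so ◇(r → p) is true at a.
Satisfying worlds: {a, b, c, d, e, f}

a, b, c, d, e, f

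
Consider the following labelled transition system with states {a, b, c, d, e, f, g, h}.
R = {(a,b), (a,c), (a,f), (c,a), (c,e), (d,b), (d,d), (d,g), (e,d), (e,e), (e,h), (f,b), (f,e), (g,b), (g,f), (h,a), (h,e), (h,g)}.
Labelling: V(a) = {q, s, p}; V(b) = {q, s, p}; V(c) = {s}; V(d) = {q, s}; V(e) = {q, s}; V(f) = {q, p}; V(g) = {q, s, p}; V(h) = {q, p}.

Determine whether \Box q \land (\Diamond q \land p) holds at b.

At b: \Box q is true, \Diamond q \land p is false, so \Box q \land (\Diamond q \land p) is false.
  At b: no accessible worlds, so \Box q holds vacuously.
  At b: \Diamond q is false, p is true, so \Diamond q \land p is false.
    At b: no accessible worlds, so \Diamond q is false.

No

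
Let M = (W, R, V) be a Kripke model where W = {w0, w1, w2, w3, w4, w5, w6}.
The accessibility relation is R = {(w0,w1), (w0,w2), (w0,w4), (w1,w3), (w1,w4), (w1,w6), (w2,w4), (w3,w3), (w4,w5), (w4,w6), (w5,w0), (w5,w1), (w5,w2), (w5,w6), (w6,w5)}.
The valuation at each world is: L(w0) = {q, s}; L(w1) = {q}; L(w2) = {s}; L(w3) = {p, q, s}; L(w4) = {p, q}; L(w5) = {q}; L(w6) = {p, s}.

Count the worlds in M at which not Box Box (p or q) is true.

Let φ = not Box Box (p or q). Evaluate φ at each world:
  w0 (successors {w1, w2, w4}): φ is false.
  w1 (successors {w3, w4, w6}): φ is false.
  w2 (successors {w4}): φ is false.
  w3 (successors {w3}): φ is false.
  w4 (successors {w5, w6}): φ is true.
  w5 (successors {w0, w1, w2, w6}): φ is true.
  w6 (successors {w5}): φ is true.
For instance, at w4:
  At w4: Box Box (p or q) is false, so not Box Box (p or q) is true.
    At w4: Box Box (p or q) requires Box (p or q) at every successor {w5, w6}.
      Box (p or q) fails at w5, so Box Box (p or q) is false at w4.
Satisfying worlds: {w4, w5, w6}

3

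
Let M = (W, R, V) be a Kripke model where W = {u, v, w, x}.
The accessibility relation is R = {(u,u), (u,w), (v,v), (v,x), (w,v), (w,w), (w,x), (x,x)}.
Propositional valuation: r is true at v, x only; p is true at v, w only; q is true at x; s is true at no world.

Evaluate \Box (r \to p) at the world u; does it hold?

At u: \Box (r \to p) requires r \to p at every successor {u, w}.
  At u: r \to p is true.
  At w: r \to p is true.
So \Box (r \to p) is true at u.

Yes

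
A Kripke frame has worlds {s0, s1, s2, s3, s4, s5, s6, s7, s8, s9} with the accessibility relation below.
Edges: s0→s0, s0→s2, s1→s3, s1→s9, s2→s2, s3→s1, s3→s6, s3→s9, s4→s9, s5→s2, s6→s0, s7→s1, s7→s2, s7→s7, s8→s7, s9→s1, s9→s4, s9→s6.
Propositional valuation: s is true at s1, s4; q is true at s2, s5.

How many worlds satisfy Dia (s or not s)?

10

Let φ = Dia (s or not s). Evaluate φ at each world:
  s0 (successors {s0, s2}): φ is true.
  s1 (successors {s3, s9}): φ is true.
  s2 (successors {s2}): φ is true.
  s3 (successors {s1, s6, s9}): φ is true.
  s4 (successors {s9}): φ is true.
  s5 (successors {s2}): φ is true.
  s6 (successors {s0}): φ is true.
  s7 (successors {s1, s2, s7}): φ is true.
  s8 (successors {s7}): φ is true.
  s9 (successors {s1, s4, s6}): φ is true.
For instance, at s9:
  At s9: Dia (s or not s) requires s or not s at some successor in {s1, s4, s6}.
    s or not s holds at s1, so Dia (s or not s) is true at s9.
Satisfying worlds: {s0, s1, s2, s3, s4, s5, s6, s7, s8, s9}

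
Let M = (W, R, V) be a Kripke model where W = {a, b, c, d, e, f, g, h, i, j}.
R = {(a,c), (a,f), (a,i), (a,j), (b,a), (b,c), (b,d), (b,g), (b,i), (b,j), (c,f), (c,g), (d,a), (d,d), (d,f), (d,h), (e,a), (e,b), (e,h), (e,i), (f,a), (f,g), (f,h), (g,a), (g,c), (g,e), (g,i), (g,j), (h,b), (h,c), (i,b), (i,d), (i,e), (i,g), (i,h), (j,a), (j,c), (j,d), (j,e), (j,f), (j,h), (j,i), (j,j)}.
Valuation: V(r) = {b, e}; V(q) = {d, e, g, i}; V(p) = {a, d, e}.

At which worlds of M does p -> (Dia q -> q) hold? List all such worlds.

Let φ = p -> (Dia q -> q). Evaluate φ at each world:
  a (successors {c, f, i, j}): φ is false.
  b (successors {a, c, d, g, i, j}): φ is true.
  c (successors {f, g}): φ is true.
  d (successors {a, d, f, h}): φ is true.
  e (successors {a, b, h, i}): φ is true.
  f (successors {a, g, h}): φ is true.
  g (successors {a, c, e, i, j}): φ is true.
  h (successors {b, c}): φ is true.
  i (successors {b, d, e, g, h}): φ is true.
  j (successors {a, c, d, e, f, h, i, j}): φ is true.
For instance, at h:
  At h: p is false, Dia q -> q is true, so p -> (Dia q -> q) is true.
    At h: Dia q is false, q is false, so Dia q -> q is true.
      At h: Dia q requires q at some successor in {b, c}.
        At b: q is false.
        At c: q is false.
      So Dia q is false at h.
Satisfying worlds: {b, c, d, e, f, g, h, i, j}

b, c, d, e, f, g, h, i, j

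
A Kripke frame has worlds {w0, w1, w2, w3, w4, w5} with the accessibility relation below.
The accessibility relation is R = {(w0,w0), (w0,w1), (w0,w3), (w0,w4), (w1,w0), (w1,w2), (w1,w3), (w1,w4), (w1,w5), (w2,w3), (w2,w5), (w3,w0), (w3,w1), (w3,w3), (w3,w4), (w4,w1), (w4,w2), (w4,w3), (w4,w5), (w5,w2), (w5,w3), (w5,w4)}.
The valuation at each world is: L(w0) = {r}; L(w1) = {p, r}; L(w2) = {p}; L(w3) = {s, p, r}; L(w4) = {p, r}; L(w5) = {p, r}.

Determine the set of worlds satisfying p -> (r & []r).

Let φ = p -> (r & []r). Evaluate φ at each world:
  w0 (successors {w0, w1, w3, w4}): φ is true.
  w1 (successors {w0, w2, w3, w4, w5}): φ is false.
  w2 (successors {w3, w5}): φ is false.
  w3 (successors {w0, w1, w3, w4}): φ is true.
  w4 (successors {w1, w2, w3, w5}): φ is false.
  w5 (successors {w2, w3, w4}): φ is false.
For instance, at w4:
  At w4: p is true, r & []r is false, so p -> (r & []r) is false.
    At w4: r is true, []r is false, so r & []r is false.
      At w4: []r requires r at every successor {w1, w2, w3, w5}.
        r fails at w2, so []r is false at w4.
Satisfying worlds: {w0, w3}

w0, w3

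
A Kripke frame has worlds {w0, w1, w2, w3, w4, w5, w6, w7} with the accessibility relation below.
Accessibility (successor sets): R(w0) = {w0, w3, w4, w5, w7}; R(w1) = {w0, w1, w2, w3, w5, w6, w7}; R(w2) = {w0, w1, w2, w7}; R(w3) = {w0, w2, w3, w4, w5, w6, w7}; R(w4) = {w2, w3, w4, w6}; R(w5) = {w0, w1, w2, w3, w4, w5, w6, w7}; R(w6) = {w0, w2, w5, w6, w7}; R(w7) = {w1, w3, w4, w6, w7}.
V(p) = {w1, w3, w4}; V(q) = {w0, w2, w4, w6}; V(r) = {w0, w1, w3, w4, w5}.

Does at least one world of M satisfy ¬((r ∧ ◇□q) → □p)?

Let φ = ¬((r ∧ ◇□q) → □p). Evaluate φ at each world:
  w0 (successors {w0, w3, w4, w5, w7}): φ is false.
  w1 (successors {w0, w1, w2, w3, w5, w6, w7}): φ is false.
  w2 (successors {w0, w1, w2, w7}): φ is false.
  w3 (successors {w0, w2, w3, w4, w5, w6, w7}): φ is false.
  w4 (successors {w2, w3, w4, w6}): φ is false.
  w5 (successors {w0, w1, w2, w3, w4, w5, w6, w7}): φ is false.
  w6 (successors {w0, w2, w5, w6, w7}): φ is false.
  w7 (successors {w1, w3, w4, w6, w7}): φ is false.
For instance, at w0:
  At w0: (r ∧ ◇□q) → □p is true, so ¬((r ∧ ◇□q) → □p) is false.
    At w0: r ∧ ◇□q is false, □p is false, so (r ∧ ◇□q) → □p is true.
      At w0: r is true, ◇□q is false, so r ∧ ◇□q is false.
      At w0: □p requires p at every successor {w0, w3, w4, w5, w7}.
        p fails at w0, so □p is false at w0.

No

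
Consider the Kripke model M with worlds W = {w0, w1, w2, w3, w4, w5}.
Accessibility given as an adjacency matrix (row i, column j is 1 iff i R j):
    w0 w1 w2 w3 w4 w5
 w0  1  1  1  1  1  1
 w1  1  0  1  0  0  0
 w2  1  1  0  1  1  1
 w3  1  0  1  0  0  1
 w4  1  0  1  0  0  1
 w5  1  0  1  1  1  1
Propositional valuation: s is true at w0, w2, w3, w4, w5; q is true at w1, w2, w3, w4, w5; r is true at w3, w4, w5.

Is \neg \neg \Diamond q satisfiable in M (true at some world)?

Let φ = \neg \neg \Diamond q. Evaluate φ at each world:
  w0 (successors {w0, w1, w2, w3, w4, w5}): φ is true.
  w1 (successors {w0, w2}): φ is true.
  w2 (successors {w0, w1, w3, w4, w5}): φ is true.
  w3 (successors {w0, w2, w5}): φ is true.
  w4 (successors {w0, w2, w5}): φ is true.
  w5 (successors {w0, w2, w3, w4, w5}): φ is true.
Detail at w0 (witness):
  At w0: \neg \Diamond q is false, so \neg \neg \Diamond q is true.
    At w0: \Diamond q is true, so \neg \Diamond q is false.
      At w0: \Diamond q requires q at some successor in {w0, w1, w2, w3, w4, w5}.
        q holds at w1, so \Diamond q is true at w0.

Yes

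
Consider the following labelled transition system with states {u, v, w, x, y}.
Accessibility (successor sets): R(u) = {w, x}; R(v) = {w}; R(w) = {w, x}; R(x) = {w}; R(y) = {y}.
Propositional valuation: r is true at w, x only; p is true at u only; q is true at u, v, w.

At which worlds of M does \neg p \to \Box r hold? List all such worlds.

Let φ = \neg p \to \Box r. Evaluate φ at each world:
  u (successors {w, x}): φ is true.
  v (successors {w}): φ is true.
  w (successors {w, x}): φ is true.
  x (successors {w}): φ is true.
  y (successors {y}): φ is false.
For instance, at y:
  At y: \neg p is true, \Box r is false, so \neg p \to \Box r is false.
    At y: \Box r requires r at every successor {y}.
      r fails at y, so \Box r is false at y.
Satisfying worlds: {u, v, w, x}

u, v, w, x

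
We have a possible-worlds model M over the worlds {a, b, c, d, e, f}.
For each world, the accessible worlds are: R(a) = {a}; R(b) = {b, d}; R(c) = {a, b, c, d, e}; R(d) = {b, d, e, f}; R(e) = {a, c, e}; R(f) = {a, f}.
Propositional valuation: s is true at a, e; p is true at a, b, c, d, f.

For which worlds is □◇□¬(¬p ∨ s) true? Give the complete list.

Let φ = □◇□¬(¬p ∨ s). Evaluate φ at each world:
  a (successors {a}): φ is false.
  b (successors {b, d}): φ is true.
  c (successors {a, b, c, d, e}): φ is false.
  d (successors {b, d, e, f}): φ is false.
  e (successors {a, c, e}): φ is false.
  f (successors {a, f}): φ is false.
For instance, at d:
  At d: □◇□¬(¬p ∨ s) requires ◇□¬(¬p ∨ s) at every successor {b, d, e, f}.
    ◇□¬(¬p ∨ s) fails at e, so □◇□¬(¬p ∨ s) is false at d.
      At e: ◇□¬(¬p ∨ s) requires □¬(¬p ∨ s) at some successor in {a, c, e}.
        At a: □¬(¬p ∨ s) is false.
        At c: □¬(¬p ∨ s) is false.
        At e: □¬(¬p ∨ s) is false.
      So ◇□¬(¬p ∨ s) is false at e.
Satisfying worlds: {b}

b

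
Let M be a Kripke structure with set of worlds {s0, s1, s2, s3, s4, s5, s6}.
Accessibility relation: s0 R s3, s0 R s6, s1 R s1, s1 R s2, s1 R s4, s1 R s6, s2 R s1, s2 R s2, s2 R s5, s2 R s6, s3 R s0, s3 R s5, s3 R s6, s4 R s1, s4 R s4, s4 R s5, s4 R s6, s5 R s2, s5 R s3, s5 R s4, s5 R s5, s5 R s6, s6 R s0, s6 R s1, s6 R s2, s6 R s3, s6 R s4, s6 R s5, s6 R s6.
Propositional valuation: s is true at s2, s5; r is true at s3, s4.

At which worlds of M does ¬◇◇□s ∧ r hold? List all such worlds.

s3, s4

Let φ = ¬◇◇□s ∧ r. Evaluate φ at each world:
  s0 (successors {s3, s6}): φ is false.
  s1 (successors {s1, s2, s4, s6}): φ is false.
  s2 (successors {s1, s2, s5, s6}): φ is false.
  s3 (successors {s0, s5, s6}): φ is true.
  s4 (successors {s1, s4, s5, s6}): φ is true.
  s5 (successors {s2, s3, s4, s5, s6}): φ is false.
  s6 (successors {s0, s1, s2, s3, s4, s5, s6}): φ is false.
For instance, at s0:
  At s0: ¬◇◇□s is true, r is false, so ¬◇◇□s ∧ r is false.
    At s0: ◇◇□s is false, so ¬◇◇□s is true.
      At s0: ◇◇□s requires ◇□s at some successor in {s3, s6}.
        At s3: ◇□s is false.
        At s6: ◇□s is false.
      So ◇◇□s is false at s0.
Satisfying worlds: {s3, s4}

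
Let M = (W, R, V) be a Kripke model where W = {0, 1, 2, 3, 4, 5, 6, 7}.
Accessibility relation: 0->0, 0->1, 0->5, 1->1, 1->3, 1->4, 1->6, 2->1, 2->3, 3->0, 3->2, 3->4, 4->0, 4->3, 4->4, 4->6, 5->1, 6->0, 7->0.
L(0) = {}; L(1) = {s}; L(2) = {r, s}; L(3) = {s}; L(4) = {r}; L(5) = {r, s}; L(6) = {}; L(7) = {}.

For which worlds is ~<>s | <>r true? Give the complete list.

Let φ = ~<>s | <>r. Evaluate φ at each world:
  0 (successors {0, 1, 5}): φ is true.
  1 (successors {1, 3, 4, 6}): φ is true.
  2 (successors {1, 3}): φ is false.
  3 (successors {0, 2, 4}): φ is true.
  4 (successors {0, 3, 4, 6}): φ is true.
  5 (successors {1}): φ is false.
  6 (successors {0}): φ is true.
  7 (successors {0}): φ is true.
For instance, at 2:
  At 2: ~<>s is false, <>r is false, so ~<>s | <>r is false.
    At 2: <>s is true, so ~<>s is false.
      At 2: <>s requires s at some successor in {1, 3}.
        s holds at 1, so <>s is true at 2.
    At 2: <>r requires r at some successor in {1, 3}.
      At 1: r is false.
      At 3: r is false.
    So <>r is false at 2.
Satisfying worlds: {0, 1, 3, 4, 6, 7}

0, 1, 3, 4, 6, 7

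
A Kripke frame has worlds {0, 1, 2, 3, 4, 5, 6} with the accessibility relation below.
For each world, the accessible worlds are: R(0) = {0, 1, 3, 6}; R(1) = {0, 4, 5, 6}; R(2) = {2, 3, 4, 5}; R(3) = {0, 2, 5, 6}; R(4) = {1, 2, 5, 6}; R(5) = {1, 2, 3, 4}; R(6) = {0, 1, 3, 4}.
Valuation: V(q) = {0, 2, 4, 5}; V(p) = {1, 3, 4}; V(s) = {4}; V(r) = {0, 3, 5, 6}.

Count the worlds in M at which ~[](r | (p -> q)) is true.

4

Let φ = ~[](r | (p -> q)). Evaluate φ at each world:
  0 (successors {0, 1, 3, 6}): φ is true.
  1 (successors {0, 4, 5, 6}): φ is false.
  2 (successors {2, 3, 4, 5}): φ is false.
  3 (successors {0, 2, 5, 6}): φ is false.
  4 (successors {1, 2, 5, 6}): φ is true.
  5 (successors {1, 2, 3, 4}): φ is true.
  6 (successors {0, 1, 3, 4}): φ is true.
For instance, at 4:
  At 4: [](r | (p -> q)) is false, so ~[](r | (p -> q)) is true.
    At 4: [](r | (p -> q)) requires r | (p -> q) at every successor {1, 2, 5, 6}.
      r | (p -> q) fails at 1, so [](r | (p -> q)) is false at 4.
Satisfying worlds: {0, 4, 5, 6}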